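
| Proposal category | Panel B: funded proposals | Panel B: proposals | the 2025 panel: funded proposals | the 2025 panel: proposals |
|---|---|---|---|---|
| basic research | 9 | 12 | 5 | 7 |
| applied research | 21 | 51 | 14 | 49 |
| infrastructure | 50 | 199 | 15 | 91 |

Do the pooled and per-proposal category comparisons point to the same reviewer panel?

Basic research: Panel B 9/12 = 75.0%, the 2025 panel 5/7 = 71.4% → Panel B
Applied research: Panel B 21/51 = 41.2%, the 2025 panel 14/49 = 28.6% → Panel B
Infrastructure: Panel B 50/199 = 25.1%, the 2025 panel 15/91 = 16.5% → Panel B
Overall: Panel B 80/262 = 30.5%, the 2025 panel 34/147 = 23.1% → Panel B
Panel B wins overall and in every proposal group — no reversal.

Yes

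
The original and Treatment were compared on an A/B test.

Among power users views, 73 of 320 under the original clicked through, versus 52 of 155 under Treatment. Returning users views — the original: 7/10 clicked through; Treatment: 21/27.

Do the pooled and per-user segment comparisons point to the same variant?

Yes

Power users: the original 73/320 = 22.8%, Treatment 52/155 = 33.5% → Treatment
Returning users: the original 7/10 = 70.0%, Treatment 21/27 = 77.8% → Treatment
Overall: the original 80/330 = 24.2%, Treatment 73/182 = 40.1% → Treatment
Treatment wins overall and in every user group — no reversal.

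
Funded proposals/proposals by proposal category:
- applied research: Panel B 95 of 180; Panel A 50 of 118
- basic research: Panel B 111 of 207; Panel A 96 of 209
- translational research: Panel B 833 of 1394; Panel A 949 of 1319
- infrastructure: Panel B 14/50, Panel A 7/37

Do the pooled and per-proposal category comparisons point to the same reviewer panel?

Applied research: Panel B 95/180 = 52.8%, Panel A 50/118 = 42.4% → Panel B
Basic research: Panel B 111/207 = 53.6%, Panel A 96/209 = 45.9% → Panel B
Translational research: Panel B 833/1394 = 59.8%, Panel A 949/1319 = 71.9% → Panel A
Infrastructure: Panel B 14/50 = 28.0%, Panel A 7/37 = 18.9% → Panel B
Overall: Panel B 1053/1831 = 57.5%, Panel A 1102/1683 = 65.5% → Panel A
Neither sweeps: Panel B wins 3 of 4 groups, Panel A wins 1. Panel A wins overall but not every group — no Simpson reversal.

No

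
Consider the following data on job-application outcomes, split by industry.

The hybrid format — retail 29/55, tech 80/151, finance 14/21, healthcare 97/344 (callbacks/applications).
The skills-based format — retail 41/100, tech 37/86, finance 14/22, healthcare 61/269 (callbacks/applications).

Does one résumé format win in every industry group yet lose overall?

No

Retail: the hybrid format 29/55 = 52.7%, the skills-based format 41/100 = 41.0% → the hybrid format
Tech: the hybrid format 80/151 = 53.0%, the skills-based format 37/86 = 43.0% → the hybrid format
Finance: the hybrid format 14/21 = 66.7%, the skills-based format 14/22 = 63.6% → the hybrid format
Healthcare: the hybrid format 97/344 = 28.2%, the skills-based format 61/269 = 22.7% → the hybrid format
Overall: the hybrid format 220/571 = 38.5%, the skills-based format 153/477 = 32.1% → the hybrid format
The hybrid format wins overall and in every industry group — no reversal.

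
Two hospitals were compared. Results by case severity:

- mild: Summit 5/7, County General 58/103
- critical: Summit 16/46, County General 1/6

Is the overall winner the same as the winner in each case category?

No

Mild: Summit 5/7 = 71.4%, County General 58/103 = 56.3% → Summit
Critical: Summit 16/46 = 34.8%, County General 1/6 = 16.7% → Summit
Overall: Summit 21/53 = 39.6%, County General 59/109 = 54.1% → County General
Summit wins each case group but County General wins overall — the comparison reverses. Summit's patients skew toward critical, which has a lower base rate.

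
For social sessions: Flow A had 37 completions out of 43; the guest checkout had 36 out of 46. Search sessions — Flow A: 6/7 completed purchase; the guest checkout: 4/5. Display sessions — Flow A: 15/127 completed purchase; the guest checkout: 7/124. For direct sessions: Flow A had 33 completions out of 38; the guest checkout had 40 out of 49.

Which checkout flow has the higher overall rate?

Social: Flow A 37/43 = 86.0%, the guest checkout 36/46 = 78.3% → Flow A
Search: Flow A 6/7 = 85.7%, the guest checkout 4/5 = 80.0% → Flow A
Display: Flow A 15/127 = 11.8%, the guest checkout 7/124 = 5.6% → Flow A
Direct: Flow A 33/38 = 86.8%, the guest checkout 40/49 = 81.6% → Flow A
Overall: Flow A 91/215 = 42.3%, the guest checkout 87/224 = 38.8% → Flow A

Flow A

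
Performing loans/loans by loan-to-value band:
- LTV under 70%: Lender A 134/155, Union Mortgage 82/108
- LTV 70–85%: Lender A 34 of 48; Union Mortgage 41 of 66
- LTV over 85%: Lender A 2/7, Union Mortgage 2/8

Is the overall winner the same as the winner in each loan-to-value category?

LTV under 70%: Lender A 134/155 = 86.5%, Union Mortgage 82/108 = 75.9% → Lender A
LTV 70–85%: Lender A 34/48 = 70.8%, Union Mortgage 41/66 = 62.1% → Lender A
LTV over 85%: Lender A 2/7 = 28.6%, Union Mortgage 2/8 = 25.0% → Lender A
Overall: Lender A 170/210 = 81.0%, Union Mortgage 125/182 = 68.7% → Lender A
Lender A wins overall and in every loan-to-value group — no reversal.

Yes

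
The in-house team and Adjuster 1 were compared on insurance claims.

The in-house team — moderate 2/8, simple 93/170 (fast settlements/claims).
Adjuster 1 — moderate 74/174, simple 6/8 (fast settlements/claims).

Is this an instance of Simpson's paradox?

Yes

Moderate: the in-house team 2/8 = 25.0%, Adjuster 1 74/174 = 42.5% → Adjuster 1
Simple: the in-house team 93/170 = 54.7%, Adjuster 1 6/8 = 75.0% → Adjuster 1
Overall: the in-house team 95/178 = 53.4%, Adjuster 1 80/182 = 44.0% → the in-house team
Adjuster 1 wins each claim group but the in-house team wins overall — the comparison reverses. Adjuster 1's claims skew toward moderate, which has a lower base rate.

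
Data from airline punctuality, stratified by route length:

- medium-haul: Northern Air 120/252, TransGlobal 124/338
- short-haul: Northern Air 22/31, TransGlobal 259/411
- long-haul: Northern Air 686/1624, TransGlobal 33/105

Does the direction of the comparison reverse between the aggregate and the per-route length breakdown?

Medium-haul: Northern Air 120/252 = 47.6%, TransGlobal 124/338 = 36.7% → Northern Air
Short-haul: Northern Air 22/31 = 71.0%, TransGlobal 259/411 = 63.0% → Northern Air
Long-haul: Northern Air 686/1624 = 42.2%, TransGlobal 33/105 = 31.4% → Northern Air
Overall: Northern Air 828/1907 = 43.4%, TransGlobal 416/854 = 48.7% → TransGlobal
Northern Air wins each route group but TransGlobal wins overall — the comparison reverses. Northern Air's flights skew toward long-haul, which has a lower base rate.

Yes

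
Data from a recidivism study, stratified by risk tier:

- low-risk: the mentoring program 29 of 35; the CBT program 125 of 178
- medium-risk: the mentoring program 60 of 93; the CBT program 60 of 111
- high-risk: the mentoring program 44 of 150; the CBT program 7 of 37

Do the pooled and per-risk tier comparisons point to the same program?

No

Low-risk: the mentoring program 29/35 = 82.9%, the CBT program 125/178 = 70.2% → the mentoring program
Medium-risk: the mentoring program 60/93 = 64.5%, the CBT program 60/111 = 54.1% → the mentoring program
High-risk: the mentoring program 44/150 = 29.3%, the CBT program 7/37 = 18.9% → the mentoring program
Overall: the mentoring program 133/278 = 47.8%, the CBT program 192/326 = 58.9% → the CBT program
The mentoring program wins each risk group but the CBT program wins overall — the comparison reverses. The mentoring program's participants skew toward high-risk, which has a lower base rate.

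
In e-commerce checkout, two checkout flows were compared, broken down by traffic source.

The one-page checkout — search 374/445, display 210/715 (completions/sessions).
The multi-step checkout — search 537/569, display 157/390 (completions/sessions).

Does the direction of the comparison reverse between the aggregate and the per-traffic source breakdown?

No

Search: the one-page checkout 374/445 = 84.0%, the multi-step checkout 537/569 = 94.4% → the multi-step checkout
Display: the one-page checkout 210/715 = 29.4%, the multi-step checkout 157/390 = 40.3% → the multi-step checkout
Overall: the one-page checkout 584/1160 = 50.3%, the multi-step checkout 694/959 = 72.4% → the multi-step checkout
The multi-step checkout wins overall and in every traffic group — no reversal.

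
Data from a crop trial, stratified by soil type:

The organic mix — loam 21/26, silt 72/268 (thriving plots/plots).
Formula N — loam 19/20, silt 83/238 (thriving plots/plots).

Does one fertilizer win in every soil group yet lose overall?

Loam: the organic mix 21/26 = 80.8%, Formula N 19/20 = 95.0% → Formula N
Silt: the organic mix 72/268 = 26.9%, Formula N 83/238 = 34.9% → Formula N
Overall: the organic mix 93/294 = 31.6%, Formula N 102/258 = 39.5% → Formula N
Formula N wins overall and in every soil group — no reversal.

No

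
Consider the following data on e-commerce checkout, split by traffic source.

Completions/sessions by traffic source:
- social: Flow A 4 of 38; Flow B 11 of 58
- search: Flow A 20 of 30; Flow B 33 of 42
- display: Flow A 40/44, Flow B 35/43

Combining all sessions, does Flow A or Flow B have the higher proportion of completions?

Social: Flow A 4/38 = 10.5%, Flow B 11/58 = 19.0% → Flow B
Search: Flow A 20/30 = 66.7%, Flow B 33/42 = 78.6% → Flow B
Display: Flow A 40/44 = 90.9%, Flow B 35/43 = 81.4% → Flow A
Overall: Flow A 64/112 = 57.1%, Flow B 79/143 = 55.2% → Flow A
(Neither sweeps every traffic group, but Flow A has the higher pooled rate.)

Flow A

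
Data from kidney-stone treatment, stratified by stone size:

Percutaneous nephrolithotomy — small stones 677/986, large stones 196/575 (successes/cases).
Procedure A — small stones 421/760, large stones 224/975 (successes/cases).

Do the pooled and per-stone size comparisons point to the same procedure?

Small stones: percutaneous nephrolithotomy 677/986 = 68.7%, Procedure A 421/760 = 55.4% → percutaneous nephrolithotomy
Large stones: percutaneous nephrolithotomy 196/575 = 34.1%, Procedure A 224/975 = 23.0% → percutaneous nephrolithotomy
Overall: percutaneous nephrolithotomy 873/1561 = 55.9%, Procedure A 645/1735 = 37.2% → percutaneous nephrolithotomy
Percutaneous nephrolithotomy wins overall and in every stone group — no reversal.

Yes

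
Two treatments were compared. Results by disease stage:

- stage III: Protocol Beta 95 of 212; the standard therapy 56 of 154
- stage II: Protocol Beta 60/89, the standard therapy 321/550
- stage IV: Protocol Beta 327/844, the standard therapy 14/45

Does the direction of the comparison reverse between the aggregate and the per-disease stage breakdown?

Yes

Stage III: Protocol Beta 95/212 = 44.8%, the standard therapy 56/154 = 36.4% → Protocol Beta
Stage II: Protocol Beta 60/89 = 67.4%, the standard therapy 321/550 = 58.4% → Protocol Beta
Stage IV: Protocol Beta 327/844 = 38.7%, the standard therapy 14/45 = 31.1% → Protocol Beta
Overall: Protocol Beta 482/1145 = 42.1%, the standard therapy 391/749 = 52.2% → the standard therapy
Protocol Beta wins each disease group but the standard therapy wins overall — the comparison reverses. Protocol Beta's patients skew toward stage IV, which has a lower base rate.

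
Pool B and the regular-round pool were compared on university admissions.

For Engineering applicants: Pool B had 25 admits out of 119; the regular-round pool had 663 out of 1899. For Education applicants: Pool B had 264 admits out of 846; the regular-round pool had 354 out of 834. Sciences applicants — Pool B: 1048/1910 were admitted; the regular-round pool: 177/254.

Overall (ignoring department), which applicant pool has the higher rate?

Pool B

Engineering: Pool B 25/119 = 21.0%, the regular-round pool 663/1899 = 34.9% → the regular-round pool
Education: Pool B 264/846 = 31.2%, the regular-round pool 354/834 = 42.4% → the regular-round pool
Sciences: Pool B 1048/1910 = 54.9%, the regular-round pool 177/254 = 69.7% → the regular-round pool
Overall: Pool B 1337/2875 = 46.5%, the regular-round pool 1194/2987 = 40.0% → Pool B
(The regular-round pool wins every department group but Pool B wins overall — the regular-round pool's applicants skew toward the low-rate Engineering group.)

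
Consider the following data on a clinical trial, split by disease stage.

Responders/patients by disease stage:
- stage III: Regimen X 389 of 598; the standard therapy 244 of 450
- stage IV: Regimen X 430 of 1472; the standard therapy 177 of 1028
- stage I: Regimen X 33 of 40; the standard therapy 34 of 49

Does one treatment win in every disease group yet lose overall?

No

Stage III: Regimen X 389/598 = 65.1%, the standard therapy 244/450 = 54.2% → Regimen X
Stage IV: Regimen X 430/1472 = 29.2%, the standard therapy 177/1028 = 17.2% → Regimen X
Stage I: Regimen X 33/40 = 82.5%, the standard therapy 34/49 = 69.4% → Regimen X
Overall: Regimen X 852/2110 = 40.4%, the standard therapy 455/1527 = 29.8% → Regimen X
Regimen X wins overall and in every disease group — no reversal.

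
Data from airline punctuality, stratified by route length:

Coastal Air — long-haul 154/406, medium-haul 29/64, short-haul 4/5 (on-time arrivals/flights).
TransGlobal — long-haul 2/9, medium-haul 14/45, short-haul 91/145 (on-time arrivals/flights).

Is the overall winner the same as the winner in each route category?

Long-haul: Coastal Air 154/406 = 37.9%, TransGlobal 2/9 = 22.2% → Coastal Air
Medium-haul: Coastal Air 29/64 = 45.3%, TransGlobal 14/45 = 31.1% → Coastal Air
Short-haul: Coastal Air 4/5 = 80.0%, TransGlobal 91/145 = 62.8% → Coastal Air
Overall: Coastal Air 187/475 = 39.4%, TransGlobal 107/199 = 53.8% → TransGlobal
Coastal Air wins each route group but TransGlobal wins overall — the comparison reverses. Coastal Air's flights skew toward long-haul, which has a lower base rate.

No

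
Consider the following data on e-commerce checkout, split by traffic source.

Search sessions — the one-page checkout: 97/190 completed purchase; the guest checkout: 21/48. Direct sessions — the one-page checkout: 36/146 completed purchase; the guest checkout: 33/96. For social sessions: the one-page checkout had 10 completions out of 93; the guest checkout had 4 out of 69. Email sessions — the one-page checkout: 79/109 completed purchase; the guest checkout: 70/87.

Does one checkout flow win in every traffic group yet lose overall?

No

Search: the one-page checkout 97/190 = 51.1%, the guest checkout 21/48 = 43.8% → the one-page checkout
Direct: the one-page checkout 36/146 = 24.7%, the guest checkout 33/96 = 34.4% → the guest checkout
Social: the one-page checkout 10/93 = 10.8%, the guest checkout 4/69 = 5.8% → the one-page checkout
Email: the one-page checkout 79/109 = 72.5%, the guest checkout 70/87 = 80.5% → the guest checkout
Overall: the one-page checkout 222/538 = 41.3%, the guest checkout 128/300 = 42.7% → the guest checkout
Neither sweeps: the one-page checkout wins 2 of 4 groups, the guest checkout wins 2. The guest checkout wins overall but not every group — no Simpson reversal.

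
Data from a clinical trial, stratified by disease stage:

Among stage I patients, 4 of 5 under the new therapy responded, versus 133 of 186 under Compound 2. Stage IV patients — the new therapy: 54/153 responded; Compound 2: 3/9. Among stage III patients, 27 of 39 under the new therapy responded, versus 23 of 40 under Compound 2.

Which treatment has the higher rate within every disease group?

Stage I: the new therapy 4/5 = 80.0%, Compound 2 133/186 = 71.5% → the new therapy
Stage IV: the new therapy 54/153 = 35.3%, Compound 2 3/9 = 33.3% → the new therapy
Stage III: the new therapy 27/39 = 69.2%, Compound 2 23/40 = 57.5% → the new therapy
The new therapy has the higher rate in all 3 groups.

the new therapy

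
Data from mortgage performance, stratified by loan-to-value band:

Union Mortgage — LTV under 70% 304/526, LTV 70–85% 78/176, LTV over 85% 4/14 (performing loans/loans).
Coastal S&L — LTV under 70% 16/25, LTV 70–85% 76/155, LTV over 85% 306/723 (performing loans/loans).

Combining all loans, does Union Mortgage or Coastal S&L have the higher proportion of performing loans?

LTV under 70%: Union Mortgage 304/526 = 57.8%, Coastal S&L 16/25 = 64.0% → Coastal S&L
LTV 70–85%: Union Mortgage 78/176 = 44.3%, Coastal S&L 76/155 = 49.0% → Coastal S&L
LTV over 85%: Union Mortgage 4/14 = 28.6%, Coastal S&L 306/723 = 42.3% → Coastal S&L
Overall: Union Mortgage 386/716 = 53.9%, Coastal S&L 398/903 = 44.1% → Union Mortgage
(Coastal S&L wins every loan-to-value group but Union Mortgage wins overall — Coastal S&L's loans skew toward the low-rate LTV over 85% group.)

Union Mortgage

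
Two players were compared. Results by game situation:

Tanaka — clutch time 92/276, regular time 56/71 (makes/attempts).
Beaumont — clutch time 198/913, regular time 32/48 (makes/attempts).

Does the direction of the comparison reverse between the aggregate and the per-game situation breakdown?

Clutch time: Tanaka 92/276 = 33.3%, Beaumont 198/913 = 21.7% → Tanaka
Regular time: Tanaka 56/71 = 78.9%, Beaumont 32/48 = 66.7% → Tanaka
Overall: Tanaka 148/347 = 42.7%, Beaumont 230/961 = 23.9% → Tanaka
Tanaka wins overall and in every game group — no reversal.

No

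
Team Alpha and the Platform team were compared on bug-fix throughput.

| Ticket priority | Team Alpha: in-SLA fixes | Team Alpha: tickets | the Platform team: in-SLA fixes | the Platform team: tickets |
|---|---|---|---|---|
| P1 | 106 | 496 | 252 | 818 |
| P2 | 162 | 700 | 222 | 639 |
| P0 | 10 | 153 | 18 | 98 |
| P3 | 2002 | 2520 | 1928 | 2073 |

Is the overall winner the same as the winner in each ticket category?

P1: Team Alpha 106/496 = 21.4%, the Platform team 252/818 = 30.8% → the Platform team
P2: Team Alpha 162/700 = 23.1%, the Platform team 222/639 = 34.7% → the Platform team
P0: Team Alpha 10/153 = 6.5%, the Platform team 18/98 = 18.4% → the Platform team
P3: Team Alpha 2002/2520 = 79.4%, the Platform team 1928/2073 = 93.0% → the Platform team
Overall: Team Alpha 2280/3869 = 58.9%, the Platform team 2420/3628 = 66.7% → the Platform team
The Platform team wins overall and in every ticket group — no reversal.

Yes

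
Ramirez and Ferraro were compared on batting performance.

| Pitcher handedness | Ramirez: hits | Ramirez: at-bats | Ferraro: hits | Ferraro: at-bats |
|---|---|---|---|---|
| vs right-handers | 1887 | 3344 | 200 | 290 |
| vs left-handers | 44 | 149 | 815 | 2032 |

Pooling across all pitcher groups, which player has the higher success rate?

Vs right-handers: Ramirez 1887/3344 = 56.4%, Ferraro 200/290 = 69.0% → Ferraro
Vs left-handers: Ramirez 44/149 = 29.5%, Ferraro 815/2032 = 40.1% → Ferraro
Overall: Ramirez 1931/3493 = 55.3%, Ferraro 1015/2322 = 43.7% → Ramirez
(Ferraro wins every pitcher group but Ramirez wins overall — Ferraro's at-bats skew toward the low-rate vs left-handers group.)

Ramirez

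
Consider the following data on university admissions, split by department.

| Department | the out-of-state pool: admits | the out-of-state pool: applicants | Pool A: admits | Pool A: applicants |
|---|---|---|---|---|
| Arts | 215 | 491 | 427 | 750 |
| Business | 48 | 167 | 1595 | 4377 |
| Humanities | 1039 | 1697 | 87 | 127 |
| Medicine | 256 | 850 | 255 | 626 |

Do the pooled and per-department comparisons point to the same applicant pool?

No

Arts: the out-of-state pool 215/491 = 43.8%, Pool A 427/750 = 56.9% → Pool A
Business: the out-of-state pool 48/167 = 28.7%, Pool A 1595/4377 = 36.4% → Pool A
Humanities: the out-of-state pool 1039/1697 = 61.2%, Pool A 87/127 = 68.5% → Pool A
Medicine: the out-of-state pool 256/850 = 30.1%, Pool A 255/626 = 40.7% → Pool A
Overall: the out-of-state pool 1558/3205 = 48.6%, Pool A 2364/5880 = 40.2% → the out-of-state pool
Pool A wins each department group but the out-of-state pool wins overall — the comparison reverses. Pool A's applicants skew toward Business, which has a lower base rate.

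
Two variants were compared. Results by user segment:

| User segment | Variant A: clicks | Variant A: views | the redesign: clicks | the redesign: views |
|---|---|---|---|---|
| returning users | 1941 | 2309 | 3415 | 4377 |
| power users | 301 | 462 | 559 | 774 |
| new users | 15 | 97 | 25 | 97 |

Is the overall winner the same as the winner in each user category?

No

Returning users: Variant A 1941/2309 = 84.1%, the redesign 3415/4377 = 78.0% → Variant A
Power users: Variant A 301/462 = 65.2%, the redesign 559/774 = 72.2% → the redesign
New users: Variant A 15/97 = 15.5%, the redesign 25/97 = 25.8% → the redesign
Overall: Variant A 2257/2868 = 78.7%, the redesign 3999/5248 = 76.2% → Variant A
Neither sweeps: Variant A wins 1 of 3 groups, the redesign wins 2. Variant A wins overall but not every group — no Simpson reversal.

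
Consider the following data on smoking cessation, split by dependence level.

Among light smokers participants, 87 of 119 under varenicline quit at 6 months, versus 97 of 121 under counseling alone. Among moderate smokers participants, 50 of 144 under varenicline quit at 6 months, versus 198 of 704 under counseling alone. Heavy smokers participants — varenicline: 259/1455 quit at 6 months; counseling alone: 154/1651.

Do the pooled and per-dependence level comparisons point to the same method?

No

Light smokers: varenicline 87/119 = 73.1%, counseling alone 97/121 = 80.2% → counseling alone
Moderate smokers: varenicline 50/144 = 34.7%, counseling alone 198/704 = 28.1% → varenicline
Heavy smokers: varenicline 259/1455 = 17.8%, counseling alone 154/1651 = 9.3% → varenicline
Overall: varenicline 396/1718 = 23.1%, counseling alone 449/2476 = 18.1% → varenicline
Neither sweeps: varenicline wins 2 of 3 groups, counseling alone wins 1. Varenicline wins overall but not every group — no Simpson reversal.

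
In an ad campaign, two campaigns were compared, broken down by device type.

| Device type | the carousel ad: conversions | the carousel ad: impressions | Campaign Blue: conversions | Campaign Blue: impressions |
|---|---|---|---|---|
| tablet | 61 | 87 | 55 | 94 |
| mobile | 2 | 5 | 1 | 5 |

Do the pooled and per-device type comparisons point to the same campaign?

Tablet: the carousel ad 61/87 = 70.1%, Campaign Blue 55/94 = 58.5% → the carousel ad
Mobile: the carousel ad 2/5 = 40.0%, Campaign Blue 1/5 = 20.0% → the carousel ad
Overall: the carousel ad 63/92 = 68.5%, Campaign Blue 56/99 = 56.6% → the carousel ad
The carousel ad wins overall and in every device group — no reversal.

Yes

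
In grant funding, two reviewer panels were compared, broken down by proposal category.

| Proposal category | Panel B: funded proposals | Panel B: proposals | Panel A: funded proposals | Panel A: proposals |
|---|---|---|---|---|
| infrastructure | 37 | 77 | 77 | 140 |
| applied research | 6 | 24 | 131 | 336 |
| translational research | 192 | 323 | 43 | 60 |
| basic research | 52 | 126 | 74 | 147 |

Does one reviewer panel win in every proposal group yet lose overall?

Yes

Infrastructure: Panel B 37/77 = 48.1%, Panel A 77/140 = 55.0% → Panel A
Applied research: Panel B 6/24 = 25.0%, Panel A 131/336 = 39.0% → Panel A
Translational research: Panel B 192/323 = 59.4%, Panel A 43/60 = 71.7% → Panel A
Basic research: Panel B 52/126 = 41.3%, Panel A 74/147 = 50.3% → Panel A
Overall: Panel B 287/550 = 52.2%, Panel A 325/683 = 47.6% → Panel B
Panel A wins each proposal group but Panel B wins overall — the comparison reverses. Panel A's proposals skew toward applied research, which has a lower base rate.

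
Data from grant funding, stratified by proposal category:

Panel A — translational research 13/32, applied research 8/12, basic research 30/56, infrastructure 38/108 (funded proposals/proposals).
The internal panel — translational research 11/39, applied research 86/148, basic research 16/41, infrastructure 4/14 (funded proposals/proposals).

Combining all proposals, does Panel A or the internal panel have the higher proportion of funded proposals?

the internal panel

Translational research: Panel A 13/32 = 40.6%, the internal panel 11/39 = 28.2% → Panel A
Applied research: Panel A 8/12 = 66.7%, the internal panel 86/148 = 58.1% → Panel A
Basic research: Panel A 30/56 = 53.6%, the internal panel 16/41 = 39.0% → Panel A
Infrastructure: Panel A 38/108 = 35.2%, the internal panel 4/14 = 28.6% → Panel A
Overall: Panel A 89/208 = 42.8%, the internal panel 117/242 = 48.3% → the internal panel
(Panel A wins every proposal group but the internal panel wins overall — Panel A's proposals skew toward the low-rate infrastructure group.)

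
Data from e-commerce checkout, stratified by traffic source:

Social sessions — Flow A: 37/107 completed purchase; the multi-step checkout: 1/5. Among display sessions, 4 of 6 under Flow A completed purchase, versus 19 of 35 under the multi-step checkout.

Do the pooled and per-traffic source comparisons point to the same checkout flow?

No

Social: Flow A 37/107 = 34.6%, the multi-step checkout 1/5 = 20.0% → Flow A
Display: Flow A 4/6 = 66.7%, the multi-step checkout 19/35 = 54.3% → Flow A
Overall: Flow A 41/113 = 36.3%, the multi-step checkout 20/40 = 50.0% → the multi-step checkout
Flow A wins each traffic group but the multi-step checkout wins overall — the comparison reverses. Flow A's sessions skew toward social, which has a lower base rate.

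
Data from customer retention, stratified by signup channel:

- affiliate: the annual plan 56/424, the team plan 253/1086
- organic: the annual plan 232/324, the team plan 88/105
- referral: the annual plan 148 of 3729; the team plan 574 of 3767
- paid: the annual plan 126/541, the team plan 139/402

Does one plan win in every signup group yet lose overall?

No

Affiliate: the annual plan 56/424 = 13.2%, the team plan 253/1086 = 23.3% → the team plan
Organic: the annual plan 232/324 = 71.6%, the team plan 88/105 = 83.8% → the team plan
Referral: the annual plan 148/3729 = 4.0%, the team plan 574/3767 = 15.2% → the team plan
Paid: the annual plan 126/541 = 23.3%, the team plan 139/402 = 34.6% → the team plan
Overall: the annual plan 562/5018 = 11.2%, the team plan 1054/5360 = 19.7% → the team plan
The team plan wins overall and in every signup group — no reversal.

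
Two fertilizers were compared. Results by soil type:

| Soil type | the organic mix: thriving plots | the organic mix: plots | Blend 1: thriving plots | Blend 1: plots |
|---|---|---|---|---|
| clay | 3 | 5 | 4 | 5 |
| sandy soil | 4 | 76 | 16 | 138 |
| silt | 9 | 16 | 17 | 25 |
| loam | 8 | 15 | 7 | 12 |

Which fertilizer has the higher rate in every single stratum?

Blend 1

Clay: the organic mix 3/5 = 60.0%, Blend 1 4/5 = 80.0% → Blend 1
Sandy soil: the organic mix 4/76 = 5.3%, Blend 1 16/138 = 11.6% → Blend 1
Silt: the organic mix 9/16 = 56.2%, Blend 1 17/25 = 68.0% → Blend 1
Loam: the organic mix 8/15 = 53.3%, Blend 1 7/12 = 58.3% → Blend 1
Blend 1 has the higher rate in all 4 groups.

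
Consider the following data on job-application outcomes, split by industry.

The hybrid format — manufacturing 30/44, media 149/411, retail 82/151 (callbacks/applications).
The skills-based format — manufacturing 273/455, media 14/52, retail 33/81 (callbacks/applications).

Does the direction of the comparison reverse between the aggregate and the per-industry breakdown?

Manufacturing: the hybrid format 30/44 = 68.2%, the skills-based format 273/455 = 60.0% → the hybrid format
Media: the hybrid format 149/411 = 36.3%, the skills-based format 14/52 = 26.9% → the hybrid format
Retail: the hybrid format 82/151 = 54.3%, the skills-based format 33/81 = 40.7% → the hybrid format
Overall: the hybrid format 261/606 = 43.1%, the skills-based format 320/588 = 54.4% → the skills-based format
The hybrid format wins each industry group but the skills-based format wins overall — the comparison reverses. The hybrid format's applications skew toward media, which has a lower base rate.

Yes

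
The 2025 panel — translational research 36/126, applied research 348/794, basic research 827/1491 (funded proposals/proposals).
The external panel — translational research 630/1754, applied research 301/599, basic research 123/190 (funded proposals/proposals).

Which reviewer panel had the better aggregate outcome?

the 2025 panel

Translational research: the 2025 panel 36/126 = 28.6%, the external panel 630/1754 = 35.9% → the external panel
Applied research: the 2025 panel 348/794 = 43.8%, the external panel 301/599 = 50.3% → the external panel
Basic research: the 2025 panel 827/1491 = 55.5%, the external panel 123/190 = 64.7% → the external panel
Overall: the 2025 panel 1211/2411 = 50.2%, the external panel 1054/2543 = 41.4% → the 2025 panel
(The external panel wins every proposal group but the 2025 panel wins overall — the external panel's proposals skew toward the low-rate translational research group.)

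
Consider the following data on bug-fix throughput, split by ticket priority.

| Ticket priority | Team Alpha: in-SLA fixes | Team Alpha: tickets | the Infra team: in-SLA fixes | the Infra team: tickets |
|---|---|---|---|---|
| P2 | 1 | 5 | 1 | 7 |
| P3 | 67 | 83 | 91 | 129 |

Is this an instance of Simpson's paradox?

No

P2: Team Alpha 1/5 = 20.0%, the Infra team 1/7 = 14.3% → Team Alpha
P3: Team Alpha 67/83 = 80.7%, the Infra team 91/129 = 70.5% → Team Alpha
Overall: Team Alpha 68/88 = 77.3%, the Infra team 92/136 = 67.6% → Team Alpha
Team Alpha wins overall and in every ticket group — no reversal.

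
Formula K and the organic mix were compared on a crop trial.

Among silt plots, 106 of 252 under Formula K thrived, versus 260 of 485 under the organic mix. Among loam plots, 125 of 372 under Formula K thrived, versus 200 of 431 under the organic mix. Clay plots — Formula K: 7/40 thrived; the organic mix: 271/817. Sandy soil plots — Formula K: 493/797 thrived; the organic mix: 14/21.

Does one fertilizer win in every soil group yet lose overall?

Yes

Silt: Formula K 106/252 = 42.1%, the organic mix 260/485 = 53.6% → the organic mix
Loam: Formula K 125/372 = 33.6%, the organic mix 200/431 = 46.4% → the organic mix
Clay: Formula K 7/40 = 17.5%, the organic mix 271/817 = 33.2% → the organic mix
Sandy soil: Formula K 493/797 = 61.9%, the organic mix 14/21 = 66.7% → the organic mix
Overall: Formula K 731/1461 = 50.0%, the organic mix 745/1754 = 42.5% → Formula K
The organic mix wins each soil group but Formula K wins overall — the comparison reverses. The organic mix's plots skew toward clay, which has a lower base rate.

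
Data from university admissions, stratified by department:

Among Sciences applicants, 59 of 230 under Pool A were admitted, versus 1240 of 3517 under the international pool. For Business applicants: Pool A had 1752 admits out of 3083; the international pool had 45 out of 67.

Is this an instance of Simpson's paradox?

Yes

Sciences: Pool A 59/230 = 25.7%, the international pool 1240/3517 = 35.3% → the international pool
Business: Pool A 1752/3083 = 56.8%, the international pool 45/67 = 67.2% → the international pool
Overall: Pool A 1811/3313 = 54.7%, the international pool 1285/3584 = 35.9% → Pool A
The international pool wins each department group but Pool A wins overall — the comparison reverses. The international pool's applicants skew toward Sciences, which has a lower base rate.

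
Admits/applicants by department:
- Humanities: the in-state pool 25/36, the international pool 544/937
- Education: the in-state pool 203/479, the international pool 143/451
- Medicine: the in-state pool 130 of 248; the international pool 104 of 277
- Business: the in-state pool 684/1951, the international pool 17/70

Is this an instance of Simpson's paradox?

Humanities: the in-state pool 25/36 = 69.4%, the international pool 544/937 = 58.1% → the in-state pool
Education: the in-state pool 203/479 = 42.4%, the international pool 143/451 = 31.7% → the in-state pool
Medicine: the in-state pool 130/248 = 52.4%, the international pool 104/277 = 37.5% → the in-state pool
Business: the in-state pool 684/1951 = 35.1%, the international pool 17/70 = 24.3% → the in-state pool
Overall: the in-state pool 1042/2714 = 38.4%, the international pool 808/1735 = 46.6% → the international pool
The in-state pool wins each department group but the international pool wins overall — the comparison reverses. The in-state pool's applicants skew toward Business, which has a lower base rate.

Yes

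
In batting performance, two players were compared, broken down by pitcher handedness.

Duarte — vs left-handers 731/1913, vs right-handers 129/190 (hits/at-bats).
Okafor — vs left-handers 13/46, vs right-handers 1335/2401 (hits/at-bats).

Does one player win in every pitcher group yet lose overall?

Yes

Vs left-handers: Duarte 731/1913 = 38.2%, Okafor 13/46 = 28.3% → Duarte
Vs right-handers: Duarte 129/190 = 67.9%, Okafor 1335/2401 = 55.6% → Duarte
Overall: Duarte 860/2103 = 40.9%, Okafor 1348/2447 = 55.1% → Okafor
Duarte wins each pitcher group but Okafor wins overall — the comparison reverses. Duarte's at-bats skew toward vs left-handers, which has a lower base rate.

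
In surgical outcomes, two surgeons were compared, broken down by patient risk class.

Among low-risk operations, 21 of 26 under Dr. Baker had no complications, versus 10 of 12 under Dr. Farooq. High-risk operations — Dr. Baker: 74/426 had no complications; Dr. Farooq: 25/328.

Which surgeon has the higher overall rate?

Low-risk: Dr. Baker 21/26 = 80.8%, Dr. Farooq 10/12 = 83.3% → Dr. Farooq
High-risk: Dr. Baker 74/426 = 17.4%, Dr. Farooq 25/328 = 7.6% → Dr. Baker
Overall: Dr. Baker 95/452 = 21.0%, Dr. Farooq 35/340 = 10.3% → Dr. Baker
(Neither sweeps every patient risk group, but Dr. Baker has the higher pooled rate.)

Dr. Baker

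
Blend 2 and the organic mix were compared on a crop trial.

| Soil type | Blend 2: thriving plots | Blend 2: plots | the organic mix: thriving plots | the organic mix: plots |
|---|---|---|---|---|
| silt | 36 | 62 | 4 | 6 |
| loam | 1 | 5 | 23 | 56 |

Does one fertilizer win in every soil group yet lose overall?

Silt: Blend 2 36/62 = 58.1%, the organic mix 4/6 = 66.7% → the organic mix
Loam: Blend 2 1/5 = 20.0%, the organic mix 23/56 = 41.1% → the organic mix
Overall: Blend 2 37/67 = 55.2%, the organic mix 27/62 = 43.5% → Blend 2
The organic mix wins each soil group but Blend 2 wins overall — the comparison reverses. The organic mix's plots skew toward loam, which has a lower base rate.

Yes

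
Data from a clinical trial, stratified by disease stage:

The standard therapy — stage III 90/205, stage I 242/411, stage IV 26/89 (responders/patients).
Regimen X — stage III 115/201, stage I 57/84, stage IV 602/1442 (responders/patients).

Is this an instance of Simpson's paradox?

Yes

Stage III: the standard therapy 90/205 = 43.9%, Regimen X 115/201 = 57.2% → Regimen X
Stage I: the standard therapy 242/411 = 58.9%, Regimen X 57/84 = 67.9% → Regimen X
Stage IV: the standard therapy 26/89 = 29.2%, Regimen X 602/1442 = 41.7% → Regimen X
Overall: the standard therapy 358/705 = 50.8%, Regimen X 774/1727 = 44.8% → the standard therapy
Regimen X wins each disease group but the standard therapy wins overall — the comparison reverses. Regimen X's patients skew toward stage IV, which has a lower base rate.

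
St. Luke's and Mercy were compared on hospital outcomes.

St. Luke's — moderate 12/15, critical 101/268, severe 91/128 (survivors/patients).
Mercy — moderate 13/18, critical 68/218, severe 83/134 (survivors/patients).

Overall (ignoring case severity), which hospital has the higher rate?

St. Luke's

Moderate: St. Luke's 12/15 = 80.0%, Mercy 13/18 = 72.2% → St. Luke's
Critical: St. Luke's 101/268 = 37.7%, Mercy 68/218 = 31.2% → St. Luke's
Severe: St. Luke's 91/128 = 71.1%, Mercy 83/134 = 61.9% → St. Luke's
Overall: St. Luke's 204/411 = 49.6%, Mercy 164/370 = 44.3% → St. Luke's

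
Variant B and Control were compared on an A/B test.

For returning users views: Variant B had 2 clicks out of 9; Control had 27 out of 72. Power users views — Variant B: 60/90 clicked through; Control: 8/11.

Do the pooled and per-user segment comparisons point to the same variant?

Returning users: Variant B 2/9 = 22.2%, Control 27/72 = 37.5% → Control
Power users: Variant B 60/90 = 66.7%, Control 8/11 = 72.7% → Control
Overall: Variant B 62/99 = 62.6%, Control 35/83 = 42.2% → Variant B
Control wins each user group but Variant B wins overall — the comparison reverses. Control's views skew toward returning users, which has a lower base rate.

No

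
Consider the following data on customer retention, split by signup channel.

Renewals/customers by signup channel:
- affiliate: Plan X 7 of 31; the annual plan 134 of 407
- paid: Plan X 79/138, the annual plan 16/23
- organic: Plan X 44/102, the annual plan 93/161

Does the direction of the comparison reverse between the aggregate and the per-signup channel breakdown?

Affiliate: Plan X 7/31 = 22.6%, the annual plan 134/407 = 32.9% → the annual plan
Paid: Plan X 79/138 = 57.2%, the annual plan 16/23 = 69.6% → the annual plan
Organic: Plan X 44/102 = 43.1%, the annual plan 93/161 = 57.8% → the annual plan
Overall: Plan X 130/271 = 48.0%, the annual plan 243/591 = 41.1% → Plan X
The annual plan wins each signup group but Plan X wins overall — the comparison reverses. The annual plan's customers skew toward affiliate, which has a lower base rate.

Yes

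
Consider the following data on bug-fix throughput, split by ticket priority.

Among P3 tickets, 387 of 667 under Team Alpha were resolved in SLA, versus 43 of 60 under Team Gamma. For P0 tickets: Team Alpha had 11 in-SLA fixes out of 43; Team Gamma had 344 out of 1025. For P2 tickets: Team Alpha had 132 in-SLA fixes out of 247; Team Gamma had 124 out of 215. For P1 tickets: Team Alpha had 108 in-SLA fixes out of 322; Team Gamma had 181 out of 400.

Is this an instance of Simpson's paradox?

P3: Team Alpha 387/667 = 58.0%, Team Gamma 43/60 = 71.7% → Team Gamma
P0: Team Alpha 11/43 = 25.6%, Team Gamma 344/1025 = 33.6% → Team Gamma
P2: Team Alpha 132/247 = 53.4%, Team Gamma 124/215 = 57.7% → Team Gamma
P1: Team Alpha 108/322 = 33.5%, Team Gamma 181/400 = 45.2% → Team Gamma
Overall: Team Alpha 638/1279 = 49.9%, Team Gamma 692/1700 = 40.7% → Team Alpha
Team Gamma wins each ticket group but Team Alpha wins overall — the comparison reverses. Team Gamma's tickets skew toward P0, which has a lower base rate.

Yes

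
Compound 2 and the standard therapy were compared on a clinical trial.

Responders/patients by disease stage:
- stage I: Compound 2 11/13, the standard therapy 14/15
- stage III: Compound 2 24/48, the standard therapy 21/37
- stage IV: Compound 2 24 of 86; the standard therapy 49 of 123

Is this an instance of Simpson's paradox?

No

Stage I: Compound 2 11/13 = 84.6%, the standard therapy 14/15 = 93.3% → the standard therapy
Stage III: Compound 2 24/48 = 50.0%, the standard therapy 21/37 = 56.8% → the standard therapy
Stage IV: Compound 2 24/86 = 27.9%, the standard therapy 49/123 = 39.8% → the standard therapy
Overall: Compound 2 59/147 = 40.1%, the standard therapy 84/175 = 48.0% → the standard therapy
The standard therapy wins overall and in every disease group — no reversal.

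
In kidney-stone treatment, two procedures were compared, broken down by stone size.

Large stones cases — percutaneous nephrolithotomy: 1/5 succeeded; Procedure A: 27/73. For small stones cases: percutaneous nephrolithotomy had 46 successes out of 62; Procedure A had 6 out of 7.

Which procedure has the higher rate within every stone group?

Large stones: percutaneous nephrolithotomy 1/5 = 20.0%, Procedure A 27/73 = 37.0% → Procedure A
Small stones: percutaneous nephrolithotomy 46/62 = 74.2%, Procedure A 6/7 = 85.7% → Procedure A
Procedure A has the higher rate in both groups.

Procedure A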